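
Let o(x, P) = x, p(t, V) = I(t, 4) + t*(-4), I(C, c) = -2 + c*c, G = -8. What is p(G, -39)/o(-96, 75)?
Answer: -23/48 ≈ -0.47917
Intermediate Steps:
I(C, c) = -2 + c²
p(t, V) = 14 - 4*t (p(t, V) = (-2 + 4²) + t*(-4) = (-2 + 16) - 4*t = 14 - 4*t)
p(G, -39)/o(-96, 75) = (14 - 4*(-8))/(-96) = (14 + 32)*(-1/96) = 46*(-1/96) = -23/48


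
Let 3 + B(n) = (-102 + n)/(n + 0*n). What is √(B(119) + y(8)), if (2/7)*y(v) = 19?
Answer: 9*√154/14 ≈ 7.9776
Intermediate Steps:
B(n) = -3 + (-102 + n)/n (B(n) = -3 + (-102 + n)/(n + 0*n) = -3 + (-102 + n)/(n + 0) = -3 + (-102 + n)/n)
y(v) = 133/2 (y(v) = (7/2)*19 = 133/2)
√(B(119) + y(8)) = √((-2 - 102/119) + 133/2) = √((-2 - 102*1/119) + 133/2) = √((-2 - 6/7) + 133/2) = √(-20/7 + 133/2) = √(891/14) = 9*√154/14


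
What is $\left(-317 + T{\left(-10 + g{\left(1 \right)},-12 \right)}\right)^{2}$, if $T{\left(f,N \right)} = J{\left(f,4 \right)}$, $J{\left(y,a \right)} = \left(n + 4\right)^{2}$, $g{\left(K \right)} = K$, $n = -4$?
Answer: $100489$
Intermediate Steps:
$J{\left(y,a \right)} = 0$ ($J{\left(y,a \right)} = \left(-4 + 4\right)^{2} = 0^{2} = 0$)
$T{\left(f,N \right)} = 0$
$\left(-317 + T{\left(-10 + g{\left(1 \right)},-12 \right)}\right)^{2} = \left(-317 + 0\right)^{2} = \left(-317\right)^{2} = 100489$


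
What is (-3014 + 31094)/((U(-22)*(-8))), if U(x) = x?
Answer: 1755/11 ≈ 159.55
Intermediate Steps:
(-3014 + 31094)/((U(-22)*(-8))) = (-3014 + 31094)/((-22*(-8))) = 28080/176 = 28080*(1/176) = 1755/11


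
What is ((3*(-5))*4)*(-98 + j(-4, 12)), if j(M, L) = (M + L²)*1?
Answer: -2520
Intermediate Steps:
j(M, L) = M + L²
((3*(-5))*4)*(-98 + j(-4, 12)) = ((3*(-5))*4)*(-98 + (-4 + 12²)) = (-15*4)*(-98 + (-4 + 144)) = -60*(-98 + 140) = -60*42 = -2520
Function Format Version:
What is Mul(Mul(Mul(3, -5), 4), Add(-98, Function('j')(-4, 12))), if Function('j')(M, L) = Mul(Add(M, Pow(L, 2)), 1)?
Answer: -2520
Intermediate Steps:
Function('j')(M, L) = Add(M, Pow(L, 2))
Mul(Mul(Mul(3, -5), 4), Add(-98, Function('j')(-4, 12))) = Mul(Mul(Mul(3, -5), 4), Add(-98, Add(-4, Pow(12, 2)))) = Mul(Mul(-15, 4), Add(-98, Add(-4, 144))) = Mul(-60, Add(-98, 140)) = Mul(-60, 42) = -2520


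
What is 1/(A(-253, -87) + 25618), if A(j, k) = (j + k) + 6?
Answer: 1/25284 ≈ 3.9551e-5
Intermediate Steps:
A(j, k) = 6 + j + k
1/(A(-253, -87) + 25618) = 1/((6 - 253 - 87) + 25618) = 1/(-334 + 25618) = 1/25284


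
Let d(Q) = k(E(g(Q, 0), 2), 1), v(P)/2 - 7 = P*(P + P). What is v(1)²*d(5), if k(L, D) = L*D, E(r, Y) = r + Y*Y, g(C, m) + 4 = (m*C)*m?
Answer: 0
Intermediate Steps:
v(P) = 14 + 4*P² (v(P) = 14 + 2*(P*(P + P)) = 14 + 2*(P*(2*P)) = 14 + 2*(2*P²) = 14 + 4*P²)
g(C, m) = -4 + C*m² (g(C, m) = -4 + (m*C)*m = -4 + (C*m)*m = -4 + C*m²)
E(r, Y) = r + Y²
k(L, D) = D*L
d(Q) = 0 (d(Q) = 1*((-4 + Q*0²) + 2²) = 1*((-4 + Q*0) + 4) = 1*((-4 + 0) + 4) = 1*(-4 + 4) = 1*0 = 0)
v(1)²*d(5) = (14 + 4*1²)²*0 = (14 + 4*1)²*0 = (14 + 4)²*0 = 18²*0 = 324*0 = 0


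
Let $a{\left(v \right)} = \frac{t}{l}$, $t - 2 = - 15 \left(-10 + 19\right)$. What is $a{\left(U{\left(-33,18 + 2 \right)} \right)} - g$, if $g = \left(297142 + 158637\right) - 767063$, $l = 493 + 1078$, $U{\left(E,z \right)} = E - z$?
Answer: $\frac{489027031}{1571} \approx 3.1128 \cdot 10^{5}$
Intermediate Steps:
$t = -133$ ($t = 2 - 15 \left(-10 + 19\right) = 2 - 135 = -133$)
$l = 1571$
$a{\left(v \right)} = - \frac{133}{1571}$
$g = -311284$ ($g = 455779 - 767063 = -311284$)
$a{\left(U{\left(-33,18 + 2 \right)} \right)} - g = - \frac{133}{1571} - -311284 = - \frac{133}{1571} + 311284 = \frac{489027031}{1571}$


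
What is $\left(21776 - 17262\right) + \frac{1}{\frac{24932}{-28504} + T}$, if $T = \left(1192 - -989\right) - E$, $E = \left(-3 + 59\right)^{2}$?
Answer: $\frac{30747388256}{6811563} \approx 4514.0$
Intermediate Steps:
$E = 3136$ ($E = 56^{2} = 3136$)
$T = -955$ ($T = \left(1192 - -989\right) - 3136 = \left(1192 + 989\right) - 3136 = 2181 - 3136 = -955$)
$\left(21776 - 17262\right) + \frac{1}{\frac{24932}{-28504} + T} = \left(21776 - 17262\right) + \frac{1}{\frac{24932}{-28504} - 955} = 4514 + \frac{1}{24932 \left(- \frac{1}{28504}\right) - 955} = 4514 + \frac{1}{- \frac{6233}{7126} - 955} = 4514 + \frac{1}{- \frac{6811563}{7126}} = 4514 - \frac{7126}{6811563} = \frac{30747388256}{6811563}$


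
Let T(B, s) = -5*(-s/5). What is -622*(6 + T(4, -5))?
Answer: -622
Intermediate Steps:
T(B, s) = s (T(B, s) = -(-1)*s = s)
-622*(6 + T(4, -5)) = -622*(6 - 5) = -622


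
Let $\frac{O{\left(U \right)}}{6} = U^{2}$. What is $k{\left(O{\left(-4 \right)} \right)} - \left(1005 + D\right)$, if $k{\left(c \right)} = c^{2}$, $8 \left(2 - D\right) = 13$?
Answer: $\frac{65685}{8} \approx 8210.6$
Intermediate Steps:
$O{\left(U \right)} = 6 U^{2}$
$D = \frac{3}{8}$ ($D = 2 - \frac{13}{8} = \frac{3}{8} \approx 0.375$)
$k{\left(O{\left(-4 \right)} \right)} - \left(1005 + D\right) = \left(6 \left(-4\right)^{2}\right)^{2} - \frac{8043}{8} = \left(6 \cdot 16\right)^{2} - \frac{8043}{8} = 96^{2} - \frac{8043}{8} = 9216 - \frac{8043}{8} = \frac{65685}{8}$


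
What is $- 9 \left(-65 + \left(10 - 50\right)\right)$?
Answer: $945$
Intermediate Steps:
$- 9 \left(-65 + \left(10 - 50\right)\right) = - 9 \left(-65 - 40\right) = \left(-9\right) \left(-105\right) = 945$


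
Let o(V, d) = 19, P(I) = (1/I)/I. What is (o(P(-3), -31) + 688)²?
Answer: 499849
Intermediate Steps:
P(I) = I⁻² (P(I) = 1/(I*I) = I⁻²)
(o(P(-3), -31) + 688)² = (19 + 688)² = 707² = 499849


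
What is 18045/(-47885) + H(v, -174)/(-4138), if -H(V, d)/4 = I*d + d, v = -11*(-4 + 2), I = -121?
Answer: 392468499/19814813 ≈ 19.807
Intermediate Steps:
v = 22 (v = -11*(-2) = 22)
H(V, d) = 480*d (H(V, d) = -4*(-121*d + d) = -(-480)*d = 480*d)
18045/(-47885) + H(v, -174)/(-4138) = 18045/(-47885) + (480*(-174))/(-4138) = 18045*(-1/47885) - 83520*(-1/4138) = -3609/9577 + 41760/2069 = 392468499/19814813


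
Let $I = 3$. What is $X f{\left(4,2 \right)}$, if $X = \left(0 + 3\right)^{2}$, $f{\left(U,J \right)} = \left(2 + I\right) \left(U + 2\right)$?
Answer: $270$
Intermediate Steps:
$f{\left(U,J \right)} = 10 + 5 U$ ($f{\left(U,J \right)} = \left(2 + 3\right) \left(U + 2\right) = 5 \left(2 + U\right) = 10 + 5 U$)
$X = 9$ ($X = 3^{2} = 9$)
$X f{\left(4,2 \right)} = 9 \left(10 + 5 \cdot 4\right) = 9 \left(10 + 20\right) = 9 \cdot 30 = 270$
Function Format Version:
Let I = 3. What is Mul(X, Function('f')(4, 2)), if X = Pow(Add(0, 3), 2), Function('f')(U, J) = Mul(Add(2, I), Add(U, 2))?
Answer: 270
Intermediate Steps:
Function('f')(U, J) = Add(10, Mul(5, U)) (Function('f')(U, J) = Mul(Add(2, 3), Add(U, 2)) = Mul(5, Add(2, U)) = Add(10, Mul(5, U)))
X = 9 (X = Pow(3, 2) = 9)
Mul(X, Function('f')(4, 2)) = Mul(9, Add(10, Mul(5, 4))) = Mul(9, Add(10, 20)) = Mul(9, 30) = 270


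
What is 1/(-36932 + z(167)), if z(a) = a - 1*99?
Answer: -1/36864 ≈ -2.7127e-5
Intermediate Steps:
z(a) = -99 + a (z(a) = a - 99 = -99 + a)
1/(-36932 + z(167)) = 1/(-36932 + (-99 + 167)) = 1/(-36932 + 68) = 1/(-36864) = -1/36864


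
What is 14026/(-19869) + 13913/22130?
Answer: -33957983/439700970 ≈ -0.077230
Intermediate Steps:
14026/(-19869) + 13913/22130 = 14026*(-1/19869) + 13913*(1/22130) = -14026/19869 + 13913/22130 = -33957983/439700970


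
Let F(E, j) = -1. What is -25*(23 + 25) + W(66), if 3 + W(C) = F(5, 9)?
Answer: -1204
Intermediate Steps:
W(C) = -4 (W(C) = -3 - 1 = -4)
-25*(23 + 25) + W(66) = -25*(23 + 25) - 4 = -25*48 - 4 = -1200 - 4 = -1204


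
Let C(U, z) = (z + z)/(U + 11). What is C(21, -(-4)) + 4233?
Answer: 16933/4 ≈ 4233.3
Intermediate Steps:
C(U, z) = 2*z/(11 + U) (C(U, z) = (2*z)/(11 + U) = 2*z/(11 + U))
C(21, -(-4)) + 4233 = 2*(-(-4))/(11 + 21) + 4233 = 2*(-1*(-4))/32 + 4233 = 2*4*(1/32) + 4233 = ¼ + 4233 = 16933/4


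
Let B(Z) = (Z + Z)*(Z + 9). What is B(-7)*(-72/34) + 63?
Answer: 2079/17 ≈ 122.29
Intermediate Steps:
B(Z) = 2*Z*(9 + Z) (B(Z) = (2*Z)*(9 + Z) = 2*Z*(9 + Z))
B(-7)*(-72/34) + 63 = (2*(-7)*(9 - 7))*(-72/34) + 63 = (2*(-7)*2)*(-72*1/34) + 63 = -28*(-36/17) + 63 = 1008/17 + 63 = 2079/17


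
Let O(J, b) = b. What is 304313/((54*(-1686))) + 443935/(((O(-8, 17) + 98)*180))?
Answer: 47386582/2617515 ≈ 18.104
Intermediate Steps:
304313/((54*(-1686))) + 443935/(((O(-8, 17) + 98)*180)) = 304313/((54*(-1686))) + 443935/(((17 + 98)*180)) = 304313/(-91044) + 443935/((115*180)) = 304313*(-1/91044) + 443935/20700 = -304313/91044 + 443935*(1/20700) = -304313/91044 + 88787/4140 = 47386582/2617515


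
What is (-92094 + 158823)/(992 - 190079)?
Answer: -22243/63029 ≈ -0.35290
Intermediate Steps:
(-92094 + 158823)/(992 - 190079) = 66729/(-189087) = 66729*(-1/189087) = -22243/63029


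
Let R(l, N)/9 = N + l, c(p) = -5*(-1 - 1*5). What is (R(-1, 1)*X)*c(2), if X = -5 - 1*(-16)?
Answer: 0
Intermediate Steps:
c(p) = 30 (c(p) = -5*(-1 - 5) = -5*(-6) = 30)
X = 11 (X = -5 + 16 = 11)
R(l, N) = 9*N + 9*l (R(l, N) = 9*(N + l) = 9*N + 9*l)
(R(-1, 1)*X)*c(2) = ((9*1 + 9*(-1))*11)*30 = ((9 - 9)*11)*30 = (0*11)*30 = 0*30 = 0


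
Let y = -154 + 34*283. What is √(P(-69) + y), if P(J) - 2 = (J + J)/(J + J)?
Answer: √9471 ≈ 97.319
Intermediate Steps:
P(J) = 3 (P(J) = 2 + (J + J)/(J + J) = 2 + (2*J)/((2*J)) = 2 + (2*J)*(1/(2*J)) = 2 + 1 = 3)
y = 9468 (y = -154 + 9622 = 9468)
√(P(-69) + y) = √(3 + 9468) = √9471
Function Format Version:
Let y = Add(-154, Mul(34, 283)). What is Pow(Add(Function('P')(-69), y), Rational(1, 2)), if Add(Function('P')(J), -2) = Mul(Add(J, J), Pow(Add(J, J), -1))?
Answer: Pow(9471, Rational(1, 2)) ≈ 97.319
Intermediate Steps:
Function('P')(J) = 3 (Function('P')(J) = Add(2, Mul(Add(J, J), Pow(Add(J, J), -1))) = Add(2, Mul(Mul(2, J), Pow(Mul(2, J), -1))) = Add(2, Mul(Mul(2, J), Mul(Rational(1, 2), Pow(J, -1)))) = Add(2, 1) = 3)
y = 9468 (y = Add(-154, 9622) = 9468)
Pow(Add(Function('P')(-69), y), Rational(1, 2)) = Pow(Add(3, 9468), Rational(1, 2)) = Pow(9471, Rational(1, 2))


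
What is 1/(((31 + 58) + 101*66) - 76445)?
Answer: -1/69690 ≈ -1.4349e-5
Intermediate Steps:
1/(((31 + 58) + 101*66) - 76445) = 1/((89 + 6666) - 76445) = 1/(6755 - 76445) = 1/(-69690) = -1/69690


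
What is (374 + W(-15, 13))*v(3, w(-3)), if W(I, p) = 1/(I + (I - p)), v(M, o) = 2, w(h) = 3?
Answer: 32162/43 ≈ 747.95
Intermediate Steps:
W(I, p) = 1/(-p + 2*I)
(374 + W(-15, 13))*v(3, w(-3)) = (374 + 1/(-1*13 + 2*(-15)))*2 = (374 + 1/(-13 - 30))*2 = (374 + 1/(-43))*2 = (374 - 1/43)*2 = (16081/43)*2 = 32162/43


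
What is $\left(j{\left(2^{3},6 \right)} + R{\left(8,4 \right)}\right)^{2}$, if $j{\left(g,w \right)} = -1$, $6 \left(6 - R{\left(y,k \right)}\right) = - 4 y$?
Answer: $\frac{961}{9} \approx 106.78$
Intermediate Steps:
$R{\left(y,k \right)} = 6 + \frac{2 y}{3}$ ($R{\left(y,k \right)} = 6 - \frac{\left(-4\right) y}{6} = 6 + \frac{2 y}{3}$)
$\left(j{\left(2^{3},6 \right)} + R{\left(8,4 \right)}\right)^{2} = \left(-1 + \left(6 + \frac{2}{3} \cdot 8\right)\right)^{2} = \left(-1 + \left(6 + \frac{16}{3}\right)\right)^{2} = \left(-1 + \frac{34}{3}\right)^{2} = \left(\frac{31}{3}\right)^{2} = \frac{961}{9}$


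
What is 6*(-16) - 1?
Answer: -97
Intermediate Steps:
6*(-16) - 1 = -96 - 1 = -97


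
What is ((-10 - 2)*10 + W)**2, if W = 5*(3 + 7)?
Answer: 4900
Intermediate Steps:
W = 50 (W = 5*10 = 50)
((-10 - 2)*10 + W)**2 = ((-10 - 2)*10 + 50)**2 = (-12*10 + 50)**2 = (-120 + 50)**2 = (-70)**2 = 4900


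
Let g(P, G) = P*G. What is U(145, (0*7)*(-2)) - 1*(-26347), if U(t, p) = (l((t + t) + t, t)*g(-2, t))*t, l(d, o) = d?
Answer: -18265403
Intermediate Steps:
g(P, G) = G*P
U(t, p) = -6*t**3 (U(t, p) = (((t + t) + t)*(t*(-2)))*t = ((2*t + t)*(-2*t))*t = ((3*t)*(-2*t))*t = (-6*t**2)*t = -6*t**3)
U(145, (0*7)*(-2)) - 1*(-26347) = -6*145**3 - 1*(-26347) = -6*3048625 + 26347 = -18291750 + 26347 = -18265403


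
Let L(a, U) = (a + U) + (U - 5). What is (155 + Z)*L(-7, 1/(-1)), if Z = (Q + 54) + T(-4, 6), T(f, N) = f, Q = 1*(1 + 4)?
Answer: -2940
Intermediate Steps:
Q = 5 (Q = 1*5 = 5)
L(a, U) = -5 + a + 2*U (L(a, U) = (U + a) + (-5 + U) = -5 + a + 2*U)
Z = 55 (Z = (5 + 54) - 4 = 59 - 4 = 55)
(155 + Z)*L(-7, 1/(-1)) = (155 + 55)*(-5 - 7 + 2/(-1)) = 210*(-5 - 7 + 2*(-1)) = 210*(-5 - 7 - 2) = 210*(-14) = -2940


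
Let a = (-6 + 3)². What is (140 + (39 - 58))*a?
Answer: 1089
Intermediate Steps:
a = 9 (a = (-3)² = 9)
(140 + (39 - 58))*a = (140 + (39 - 58))*9 = (140 - 19)*9 = 121*9 = 1089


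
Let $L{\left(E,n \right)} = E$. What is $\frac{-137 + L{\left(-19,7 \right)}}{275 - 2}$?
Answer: $- \frac{4}{7} \approx -0.57143$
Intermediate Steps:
$\frac{-137 + L{\left(-19,7 \right)}}{275 - 2} = \frac{-137 - 19}{275 - 2} = - \frac{156}{273} = \left(-156\right) \frac{1}{273} = - \frac{4}{7}$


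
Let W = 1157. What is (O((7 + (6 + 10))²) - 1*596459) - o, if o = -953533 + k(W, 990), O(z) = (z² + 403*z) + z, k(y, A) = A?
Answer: 849641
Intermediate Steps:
O(z) = z² + 404*z
o = -952543 (o = -953533 + 990 = -952543)
(O((7 + (6 + 10))²) - 1*596459) - o = ((7 + (6 + 10))²*(404 + (7 + (6 + 10))²) - 1*596459) - 1*(-952543) = ((7 + 16)²*(404 + (7 + 16)²) - 596459) + 952543 = (23²*(404 + 23²) - 596459) + 952543 = (529*(404 + 529) - 596459) + 952543 = (529*933 - 596459) + 952543 = (493557 - 596459) + 952543 = -102902 + 952543 = 849641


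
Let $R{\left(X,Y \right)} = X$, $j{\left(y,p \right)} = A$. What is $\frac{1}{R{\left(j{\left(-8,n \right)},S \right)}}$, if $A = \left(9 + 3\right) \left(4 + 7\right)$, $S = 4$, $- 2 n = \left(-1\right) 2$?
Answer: $\frac{1}{132} \approx 0.0075758$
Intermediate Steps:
$n = 1$ ($n = - \frac{\left(-1\right) 2}{2} = \left(- \frac{1}{2}\right) \left(-2\right) = 1$)
$A = 132$ ($A = 12 \cdot 11 = 132$)
$j{\left(y,p \right)} = 132$
$\frac{1}{R{\left(j{\left(-8,n \right)},S \right)}} = \frac{1}{132}$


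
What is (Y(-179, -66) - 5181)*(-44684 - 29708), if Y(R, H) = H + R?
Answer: 403650992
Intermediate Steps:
(Y(-179, -66) - 5181)*(-44684 - 29708) = ((-66 - 179) - 5181)*(-44684 - 29708) = (-245 - 5181)*(-74392) = -5426*(-74392) = 403650992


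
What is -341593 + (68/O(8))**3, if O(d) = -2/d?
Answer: -20465241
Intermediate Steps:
-341593 + (68/O(8))**3 = -341593 + (68/((-2/8)))**3 = -341593 + (68/((-2*1/8)))**3 = -341593 + (68/(-1/4))**3 = -341593 + (68*(-4))**3 = -341593 + (-272)**3 = -341593 - 20123648 = -20465241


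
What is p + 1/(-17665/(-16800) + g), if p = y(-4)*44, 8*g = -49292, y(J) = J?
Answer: -3643046192/20699107 ≈ -176.00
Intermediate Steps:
g = -12323/2 (g = (1/8)*(-49292) = -12323/2 ≈ -6161.5)
p = -176 (p = -4*44 = -176)
p + 1/(-17665/(-16800) + g) = -176 + 1/(-17665/(-16800) - 12323/2) = -176 + 1/(-17665*(-1/16800) - 12323/2) = -176 + 1/(3533/3360 - 12323/2) = -176 + 1/(-20699107/3360) = -176 - 3360/20699107 = -3643046192/20699107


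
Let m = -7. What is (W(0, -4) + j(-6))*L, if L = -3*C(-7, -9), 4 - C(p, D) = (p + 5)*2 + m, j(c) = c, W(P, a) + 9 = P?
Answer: 675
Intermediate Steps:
W(P, a) = -9 + P
C(p, D) = 1 - 2*p (C(p, D) = 4 - ((p + 5)*2 - 7) = 4 - ((5 + p)*2 - 7) = 4 - ((10 + 2*p) - 7) = 4 - (3 + 2*p) = 4 + (-3 - 2*p) = 1 - 2*p)
L = -45 (L = -3*(1 - 2*(-7)) = -3*(1 + 14) = -3*15 = -45)
(W(0, -4) + j(-6))*L = ((-9 + 0) - 6)*(-45) = (-9 - 6)*(-45) = -15*(-45) = 675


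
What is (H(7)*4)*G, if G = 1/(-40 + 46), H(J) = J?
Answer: 14/3 ≈ 4.6667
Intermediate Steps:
G = ⅙ (G = 1/6 = ⅙ ≈ 0.16667)
(H(7)*4)*G = (7*4)*(⅙) = 28*(⅙) = 14/3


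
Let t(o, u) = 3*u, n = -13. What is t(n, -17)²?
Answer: 2601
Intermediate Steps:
t(n, -17)² = (3*(-17))² = (-51)² = 2601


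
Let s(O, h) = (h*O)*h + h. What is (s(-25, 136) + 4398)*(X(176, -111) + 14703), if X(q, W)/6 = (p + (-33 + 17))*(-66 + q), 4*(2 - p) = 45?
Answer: 898333092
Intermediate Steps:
p = -37/4 (p = 2 - 1/4*45 = 2 - 45/4 = -37/4 ≈ -9.2500)
s(O, h) = h + O*h**2 (s(O, h) = (O*h)*h + h = O*h**2 + h = h + O*h**2)
X(q, W) = 9999 - 303*q/2 (X(q, W) = 6*((-37/4 + (-33 + 17))*(-66 + q)) = 6*((-37/4 - 16)*(-66 + q)) = 6*(-101*(-66 + q)/4) = 6*(3333/2 - 101*q/4) = 9999 - 303*q/2)
(s(-25, 136) + 4398)*(X(176, -111) + 14703) = (136*(1 - 25*136) + 4398)*((9999 - 303/2*176) + 14703) = (136*(1 - 3400) + 4398)*((9999 - 26664) + 14703) = (136*(-3399) + 4398)*(-16665 + 14703) = (-462264 + 4398)*(-1962) = -457866*(-1962) = 898333092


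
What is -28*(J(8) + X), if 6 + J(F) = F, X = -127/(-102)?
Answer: -4634/51 ≈ -90.863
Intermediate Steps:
X = 127/102 (X = -127*(-1/102) = 127/102 ≈ 1.2451)
J(F) = -6 + F
-28*(J(8) + X) = -28*((-6 + 8) + 127/102) = -28*(2 + 127/102) = -28*331/102 = -4634/51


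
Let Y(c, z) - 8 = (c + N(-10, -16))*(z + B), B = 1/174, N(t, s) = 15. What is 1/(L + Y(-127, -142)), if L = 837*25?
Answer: 87/3204763 ≈ 2.7147e-5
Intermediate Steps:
B = 1/174 ≈ 0.0057471
Y(c, z) = 8 + (15 + c)*(1/174 + z) (Y(c, z) = 8 + (c + 15)*(z + 1/174) = 8 + (15 + c)*(1/174 + z))
L = 20925
1/(L + Y(-127, -142)) = 1/(20925 + (469/58 + 15*(-142) + (1/174)*(-127) - 127*(-142))) = 1/(20925 + (469/58 - 2130 - 127/174 + 18034)) = 1/(20925 + 1384288/87) = 1/(3204763/87) = 87/3204763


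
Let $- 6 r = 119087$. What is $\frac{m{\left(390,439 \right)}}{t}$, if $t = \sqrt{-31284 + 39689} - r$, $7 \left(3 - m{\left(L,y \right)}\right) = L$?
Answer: $- \frac{263658618}{99269876923} + \frac{544644 \sqrt{5}}{99269876923} \approx -0.0026437$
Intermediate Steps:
$m{\left(L,y \right)} = 3 - \frac{L}{7}$
$r = - \frac{119087}{6}$ ($r = \left(- \frac{1}{6}\right) 119087 = - \frac{119087}{6} \approx -19848.0$)
$t = \frac{119087}{6} + 41 \sqrt{5}$ ($t = \sqrt{-31284 + 39689} - - \frac{119087}{6} = \sqrt{8405} + \frac{119087}{6} = 41 \sqrt{5} + \frac{119087}{6} = \frac{119087}{6} + 41 \sqrt{5} \approx 19940.0$)
$\frac{m{\left(390,439 \right)}}{t} = \frac{3 - \frac{390}{7}}{\frac{119087}{6} + 41 \sqrt{5}} = - \frac{369}{7 \left(\frac{119087}{6} + 41 \sqrt{5}\right)}$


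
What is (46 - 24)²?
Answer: 484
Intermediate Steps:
(46 - 24)² = 22² = 484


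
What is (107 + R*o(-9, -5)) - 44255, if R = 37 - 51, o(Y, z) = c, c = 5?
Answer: -44218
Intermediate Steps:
o(Y, z) = 5
R = -14
(107 + R*o(-9, -5)) - 44255 = (107 - 14*5) - 44255 = (107 - 70) - 44255 = 37 - 44255 = -44218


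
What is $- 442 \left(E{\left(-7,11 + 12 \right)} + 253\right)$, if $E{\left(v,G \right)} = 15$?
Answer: $-118456$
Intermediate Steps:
$- 442 \left(E{\left(-7,11 + 12 \right)} + 253\right) = - 442 \left(15 + 253\right) = \left(-442\right) 268 = -118456$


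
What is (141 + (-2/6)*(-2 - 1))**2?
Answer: 20164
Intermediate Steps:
(141 + (-2/6)*(-2 - 1))**2 = (141 - 2*1/6*(-3))**2 = (141 - 1/3*(-3))**2 = (141 + 1)**2 = 142**2 = 20164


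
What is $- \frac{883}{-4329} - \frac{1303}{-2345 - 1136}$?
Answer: $\frac{8714410}{15069249} \approx 0.57829$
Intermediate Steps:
$- \frac{883}{-4329} - \frac{1303}{-2345 - 1136} = \left(-883\right) \left(- \frac{1}{4329}\right) - \frac{1303}{-3481} = \frac{883}{4329} - - \frac{1303}{3481} = \frac{883}{4329} + \frac{1303}{3481} = \frac{8714410}{15069249}$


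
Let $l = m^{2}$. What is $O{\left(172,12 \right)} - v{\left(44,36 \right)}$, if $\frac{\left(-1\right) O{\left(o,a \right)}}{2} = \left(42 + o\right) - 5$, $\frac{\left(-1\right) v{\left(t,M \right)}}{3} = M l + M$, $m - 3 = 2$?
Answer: $2390$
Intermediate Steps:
$m = 5$ ($m = 3 + 2 = 5$)
$l = 25$ ($l = 5^{2} = 25$)
$v{\left(t,M \right)} = - 78 M$ ($v{\left(t,M \right)} = - 3 \left(M 25 + M\right) = - 3 \left(25 M + M\right) = - 3 \cdot 26 M = - 78 M$)
$O{\left(o,a \right)} = -74 - 2 o$ ($O{\left(o,a \right)} = - 2 \left(\left(42 + o\right) - 5\right) = - 2 \left(37 + o\right) = -74 - 2 o$)
$O{\left(172,12 \right)} - v{\left(44,36 \right)} = \left(-74 - 344\right) - \left(-78\right) 36 = \left(-74 - 344\right) - -2808 = -418 + 2808 = 2390$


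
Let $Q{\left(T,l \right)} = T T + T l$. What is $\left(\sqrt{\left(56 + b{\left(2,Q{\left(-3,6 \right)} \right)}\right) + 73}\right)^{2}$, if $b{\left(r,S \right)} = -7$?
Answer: $122$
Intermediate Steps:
$Q{\left(T,l \right)} = T^{2} + T l$
$\left(\sqrt{\left(56 + b{\left(2,Q{\left(-3,6 \right)} \right)}\right) + 73}\right)^{2} = \left(\sqrt{\left(56 - 7\right) + 73}\right)^{2} = \left(\sqrt{49 + 73}\right)^{2} = \left(\sqrt{122}\right)^{2} = 122$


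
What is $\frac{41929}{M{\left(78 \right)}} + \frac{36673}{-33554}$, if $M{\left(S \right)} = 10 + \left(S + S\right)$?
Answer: $\frac{350199487}{1392491} \approx 251.49$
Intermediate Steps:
$M{\left(S \right)} = 10 + 2 S$
$\frac{41929}{M{\left(78 \right)}} + \frac{36673}{-33554} = \frac{41929}{10 + 2 \cdot 78} + \frac{36673}{-33554} = \frac{41929}{10 + 156} + 36673 \left(- \frac{1}{33554}\right) = \frac{41929}{166} - \frac{36673}{33554} = \frac{350199487}{1392491}$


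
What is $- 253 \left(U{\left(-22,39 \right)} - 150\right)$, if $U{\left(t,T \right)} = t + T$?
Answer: $33649$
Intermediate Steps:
$U{\left(t,T \right)} = T + t$
$- 253 \left(U{\left(-22,39 \right)} - 150\right) = - 253 \left(\left(39 - 22\right) - 150\right) = - 253 \left(17 - 150\right) = \left(-253\right) \left(-133\right) = 33649$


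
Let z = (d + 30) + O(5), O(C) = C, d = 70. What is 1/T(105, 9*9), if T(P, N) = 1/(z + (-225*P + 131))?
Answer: -23389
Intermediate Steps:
z = 105 (z = (70 + 30) + 5 = 100 + 5 = 105)
T(P, N) = 1/(236 - 225*P) (T(P, N) = 1/(105 + (-225*P + 131)) = 1/(105 + (131 - 225*P)) = 1/(236 - 225*P))
1/T(105, 9*9) = 1/(1/(236 - 225*105)) = 1/(1/(236 - 23625)) = 1/(1/(-23389)) = 1/(-1/23389) = -23389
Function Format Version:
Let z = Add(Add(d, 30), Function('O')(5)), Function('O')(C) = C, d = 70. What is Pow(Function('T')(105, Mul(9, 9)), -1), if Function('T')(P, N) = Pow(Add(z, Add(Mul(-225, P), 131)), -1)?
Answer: -23389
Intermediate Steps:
z = 105 (z = Add(Add(70, 30), 5) = Add(100, 5) = 105)
Function('T')(P, N) = Pow(Add(236, Mul(-225, P)), -1) (Function('T')(P, N) = Pow(Add(105, Add(Mul(-225, P), 131)), -1) = Pow(Add(105, Add(131, Mul(-225, P))), -1) = Pow(Add(236, Mul(-225, P)), -1))
Pow(Function('T')(105, Mul(9, 9)), -1) = Pow(Pow(Add(236, Mul(-225, 105)), -1), -1) = Pow(Pow(Add(236, -23625), -1), -1) = Pow(Pow(-23389, -1), -1) = Pow(Rational(-1, 23389), -1) = -23389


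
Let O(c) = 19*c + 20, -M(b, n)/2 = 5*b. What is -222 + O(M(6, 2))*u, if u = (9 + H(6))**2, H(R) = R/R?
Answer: -112222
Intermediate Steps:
M(b, n) = -10*b
H(R) = 1
O(c) = 20 + 19*c
u = 100 (u = (9 + 1)**2 = 10**2 = 100)
-222 + O(M(6, 2))*u = -222 + (20 + 19*(-10*6))*100 = -222 + (20 + 19*(-60))*100 = -222 + (20 - 1140)*100 = -222 - 1120*100 = -222 - 112000 = -112222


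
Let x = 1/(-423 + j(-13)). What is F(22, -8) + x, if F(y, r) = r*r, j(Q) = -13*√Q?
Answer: 11591641/181126 + 13*I*√13/181126 ≈ 63.998 + 0.00025878*I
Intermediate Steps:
F(y, r) = r²
x = 1/(-423 - 13*I*√13) ≈ -0.0023354 + 0.00025878*I
F(22, -8) + x = (-8)² + I/(-423*I + 13*√13) = 64 + I/(-423*I + 13*√13)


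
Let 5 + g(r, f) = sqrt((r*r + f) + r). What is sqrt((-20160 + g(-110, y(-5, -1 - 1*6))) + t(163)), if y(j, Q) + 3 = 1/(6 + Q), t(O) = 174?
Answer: sqrt(-19991 + sqrt(11986)) ≈ 141.0*I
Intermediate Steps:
y(j, Q) = -3 + 1/(6 + Q)
g(r, f) = -5 + sqrt(f + r + r**2) (g(r, f) = -5 + sqrt((r*r + f) + r) = -5 + sqrt((r**2 + f) + r) = -5 + sqrt((f + r**2) + r) = -5 + sqrt(f + r + r**2))
sqrt((-20160 + g(-110, y(-5, -1 - 1*6))) + t(163)) = sqrt((-20160 + (-5 + sqrt((-17 - 3*(-1 - 1*6))/(6 + (-1 - 1*6)) - 110 + (-110)**2))) + 174) = sqrt((-20160 + (-5 + sqrt((-17 - 3*(-1 - 6))/(6 + (-1 - 6)) - 110 + 12100))) + 174) = sqrt((-20160 + (-5 + sqrt((-17 - 3*(-7))/(6 - 7) - 110 + 12100))) + 174) = sqrt((-20160 + (-5 + sqrt((-17 + 21)/(-1) - 110 + 12100))) + 174) = sqrt((-20160 + (-5 + sqrt(-1*4 - 110 + 12100))) + 174) = sqrt((-20160 + (-5 + sqrt(-4 - 110 + 12100))) + 174) = sqrt((-20160 + (-5 + sqrt(11986))) + 174) = sqrt((-20165 + sqrt(11986)) + 174) = sqrt(-19991 + sqrt(11986))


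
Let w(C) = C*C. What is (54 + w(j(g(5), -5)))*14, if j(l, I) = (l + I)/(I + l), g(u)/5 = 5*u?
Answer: 770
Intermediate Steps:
g(u) = 25*u (g(u) = 5*(5*u) = 25*u)
j(l, I) = 1 (j(l, I) = (I + l)/(I + l) = 1)
w(C) = C²
(54 + w(j(g(5), -5)))*14 = (54 + 1²)*14 = (54 + 1)*14 = 55*14 = 770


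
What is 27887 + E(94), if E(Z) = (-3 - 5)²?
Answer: 27951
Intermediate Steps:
E(Z) = 64 (E(Z) = (-8)² = 64)
27887 + E(94) = 27887 + 64 = 27951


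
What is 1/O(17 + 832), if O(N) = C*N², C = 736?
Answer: 1/530509536 ≈ 1.8850e-9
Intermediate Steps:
O(N) = 736*N²
1/O(17 + 832) = 1/(736*(17 + 832)²) = 1/(736*849²) = 1/(736*720801) = 1/530509536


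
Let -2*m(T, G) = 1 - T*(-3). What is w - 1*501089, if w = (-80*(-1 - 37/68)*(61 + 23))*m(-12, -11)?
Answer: -5431513/17 ≈ -3.1950e+5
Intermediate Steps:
m(T, G) = -½ - 3*T/2 (m(T, G) = -(1 - T*(-3))/2 = -(1 + 3*T)/2 = -½ - 3*T/2)
w = 3087000/17 (w = (-80*(-1 - 37/68)*(61 + 23))*(-½ - 3/2*(-12)) = (-80*(-1 - 37*1/68)*84)*(-½ + 18) = -80*(-1 - 37/68)*84*(35/2) = -(-2100)*84/17*(35/2) = -80*(-2205/17)*(35/2) = (176400/17)*(35/2) = 3087000/17 ≈ 1.8159e+5)
w - 1*501089 = 3087000/17 - 1*501089 = 3087000/17 - 501089 = -5431513/17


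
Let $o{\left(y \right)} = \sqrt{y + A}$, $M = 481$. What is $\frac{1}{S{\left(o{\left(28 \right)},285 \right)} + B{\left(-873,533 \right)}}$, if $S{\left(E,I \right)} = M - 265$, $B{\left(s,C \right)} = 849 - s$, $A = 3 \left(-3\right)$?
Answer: $\frac{1}{1938} \approx 0.000516$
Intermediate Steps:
$A = -9$
$o{\left(y \right)} = \sqrt{-9 + y}$ ($o{\left(y \right)} = \sqrt{y - 9} = \sqrt{-9 + y}$)
$S{\left(E,I \right)} = 216$ ($S{\left(E,I \right)} = 481 - 265 = 216$)
$\frac{1}{S{\left(o{\left(28 \right)},285 \right)} + B{\left(-873,533 \right)}} = \frac{1}{216 + \left(849 - -873\right)} = \frac{1}{216 + \left(849 + 873\right)} = \frac{1}{216 + 1722} = \frac{1}{1938}$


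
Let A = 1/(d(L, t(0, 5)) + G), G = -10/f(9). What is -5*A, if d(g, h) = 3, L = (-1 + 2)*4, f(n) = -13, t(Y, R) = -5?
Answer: -65/49 ≈ -1.3265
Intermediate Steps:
L = 4 (L = 1*4 = 4)
G = 10/13 (G = -10/(-13) = -10*(-1/13) = 10/13 ≈ 0.76923)
A = 13/49 (A = 1/(3 + 10/13) = 1/(49/13) = 13/49 ≈ 0.26531)
-5*A = -5*13/49 = -65/49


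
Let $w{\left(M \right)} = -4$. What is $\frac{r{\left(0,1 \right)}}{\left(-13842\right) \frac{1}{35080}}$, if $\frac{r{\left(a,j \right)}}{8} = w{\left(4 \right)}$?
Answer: $\frac{561280}{6921} \approx 81.098$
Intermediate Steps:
$r{\left(a,j \right)} = -32$ ($r{\left(a,j \right)} = 8 \left(-4\right) = -32$)
$\frac{r{\left(0,1 \right)}}{\left(-13842\right) \frac{1}{35080}} = - \frac{32}{\left(-13842\right) \frac{1}{35080}} = - \frac{32}{- \frac{6921}{17540}} = \left(-32\right) \left(- \frac{17540}{6921}\right) = \frac{561280}{6921}$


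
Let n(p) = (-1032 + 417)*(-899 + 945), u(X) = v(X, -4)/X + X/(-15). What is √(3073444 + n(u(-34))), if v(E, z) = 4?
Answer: 7*√62146 ≈ 1745.0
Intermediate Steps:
u(X) = 4/X - X/15 (u(X) = 4/X + X/(-15) = 4/X + X*(-1/15) = 4/X - X/15)
n(p) = -28290 (n(p) = -615*46 = -28290)
√(3073444 + n(u(-34))) = √(3073444 - 28290) = √3045154 = 7*√62146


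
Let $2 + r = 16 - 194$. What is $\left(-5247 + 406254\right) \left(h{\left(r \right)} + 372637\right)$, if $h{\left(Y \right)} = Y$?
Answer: $149357864199$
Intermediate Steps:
$r = -180$ ($r = -2 + \left(16 - 194\right) = -2 - 178 = -180$)
$\left(-5247 + 406254\right) \left(h{\left(r \right)} + 372637\right) = \left(-5247 + 406254\right) \left(-180 + 372637\right) = 401007 \cdot 372457 = 149357864199$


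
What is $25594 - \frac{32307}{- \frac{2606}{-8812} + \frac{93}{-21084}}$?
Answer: $- \frac{128252880094}{1503483} \approx -85304.0$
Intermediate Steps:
$25594 - \frac{32307}{- \frac{2606}{-8812} + \frac{93}{-21084}} = 25594 - \frac{32307}{\left(-2606\right) \left(- \frac{1}{8812}\right) + 93 \left(- \frac{1}{21084}\right)} = 25594 - \frac{32307}{\frac{1303}{4406} - \frac{31}{7028}} = 25594 - \frac{32307}{\frac{4510449}{15482684}} = 25594 - 32307 \cdot \frac{15482684}{4510449} = 25594 - \frac{166733023996}{1503483} = - \frac{128252880094}{1503483}$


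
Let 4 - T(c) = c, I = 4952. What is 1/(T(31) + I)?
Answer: 1/4925 ≈ 0.00020305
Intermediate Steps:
T(c) = 4 - c
1/(T(31) + I) = 1/((4 - 1*31) + 4952) = 1/((4 - 31) + 4952) = 1/(-27 + 4952) = 1/4925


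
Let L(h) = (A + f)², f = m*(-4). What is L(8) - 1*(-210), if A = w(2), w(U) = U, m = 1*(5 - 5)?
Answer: 214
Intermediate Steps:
m = 0 (m = 1*0 = 0)
A = 2
f = 0 (f = 0*(-4) = 0)
L(h) = 4 (L(h) = (2 + 0)² = 2² = 4)
L(8) - 1*(-210) = 4 - 1*(-210) = 4 + 210 = 214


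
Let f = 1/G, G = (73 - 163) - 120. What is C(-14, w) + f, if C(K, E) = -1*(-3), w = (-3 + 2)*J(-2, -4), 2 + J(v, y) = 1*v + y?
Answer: 629/210 ≈ 2.9952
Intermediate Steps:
G = -210 (G = -90 - 120 = -210)
f = -1/210 (f = 1/(-210) = -1/210 ≈ -0.0047619)
J(v, y) = -2 + v + y (J(v, y) = -2 + (1*v + y) = -2 + (v + y) = -2 + v + y)
w = 8 (w = (-3 + 2)*(-2 - 2 - 4) = -1*(-8) = 8)
C(K, E) = 3
C(-14, w) + f = 3 - 1/210 = 629/210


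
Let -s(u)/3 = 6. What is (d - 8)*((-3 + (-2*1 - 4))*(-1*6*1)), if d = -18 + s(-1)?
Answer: -2376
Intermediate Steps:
s(u) = -18 (s(u) = -3*6 = -18)
d = -36 (d = -18 - 18 = -36)
(d - 8)*((-3 + (-2*1 - 4))*(-1*6*1)) = (-36 - 8)*((-3 + (-2*1 - 4))*(-1*6*1)) = -44*(-3 + (-2 - 4))*(-6*1) = -44*(-3 - 6)*(-6) = -(-396)*(-6) = -44*54 = -2376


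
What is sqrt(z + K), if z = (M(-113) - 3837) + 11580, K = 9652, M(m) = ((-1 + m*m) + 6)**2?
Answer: sqrt(163192471) ≈ 12775.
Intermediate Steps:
M(m) = (5 + m**2)**2 (M(m) = ((-1 + m**2) + 6)**2 = (5 + m**2)**2)
z = 163182819 (z = ((5 + (-113)**2)**2 - 3837) + 11580 = ((5 + 12769)**2 - 3837) + 11580 = (12774**2 - 3837) + 11580 = (163175076 - 3837) + 11580 = 163171239 + 11580 = 163182819)
sqrt(z + K) = sqrt(163182819 + 9652) = sqrt(163192471)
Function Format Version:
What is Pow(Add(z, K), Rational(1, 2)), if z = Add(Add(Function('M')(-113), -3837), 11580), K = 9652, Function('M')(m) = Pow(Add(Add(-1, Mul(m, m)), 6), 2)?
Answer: Pow(163192471, Rational(1, 2)) ≈ 12775.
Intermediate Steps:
Function('M')(m) = Pow(Add(5, Pow(m, 2)), 2) (Function('M')(m) = Pow(Add(Add(-1, Pow(m, 2)), 6), 2) = Pow(Add(5, Pow(m, 2)), 2))
z = 163182819 (z = Add(Add(Pow(Add(5, Pow(-113, 2)), 2), -3837), 11580) = Add(Add(Pow(Add(5, 12769), 2), -3837), 11580) = Add(Add(Pow(12774, 2), -3837), 11580) = Add(Add(163175076, -3837), 11580) = Add(163171239, 11580) = 163182819)
Pow(Add(z, K), Rational(1, 2)) = Pow(Add(163182819, 9652), Rational(1, 2)) = Pow(163192471, Rational(1, 2))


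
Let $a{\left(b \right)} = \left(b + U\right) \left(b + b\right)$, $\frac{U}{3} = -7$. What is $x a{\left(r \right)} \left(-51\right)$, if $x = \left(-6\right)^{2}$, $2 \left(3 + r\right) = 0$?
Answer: $-264384$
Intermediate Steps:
$U = -21$ ($U = 3 \left(-7\right) = -21$)
$r = -3$ ($r = -3 + \frac{1}{2} \cdot 0 = -3 + 0 = -3$)
$x = 36$
$a{\left(b \right)} = 2 b \left(-21 + b\right)$ ($a{\left(b \right)} = \left(b - 21\right) \left(b + b\right) = \left(-21 + b\right) 2 b = 2 b \left(-21 + b\right)$)
$x a{\left(r \right)} \left(-51\right) = 36 \cdot 2 \left(-3\right) \left(-21 - 3\right) \left(-51\right) = 36 \cdot 2 \left(-3\right) \left(-24\right) \left(-51\right) = 36 \cdot 144 \left(-51\right) = 5184 \left(-51\right) = -264384$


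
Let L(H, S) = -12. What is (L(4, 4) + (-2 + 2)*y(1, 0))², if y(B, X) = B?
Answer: 144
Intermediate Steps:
(L(4, 4) + (-2 + 2)*y(1, 0))² = (-12 + (-2 + 2)*1)² = (-12 + 0*1)² = (-12 + 0)² = (-12)² = 144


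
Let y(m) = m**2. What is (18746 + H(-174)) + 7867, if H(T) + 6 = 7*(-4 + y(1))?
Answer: 26586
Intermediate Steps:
H(T) = -27 (H(T) = -6 + 7*(-4 + 1**2) = -6 + 7*(-4 + 1) = -6 + 7*(-3) = -6 - 21 = -27)
(18746 + H(-174)) + 7867 = (18746 - 27) + 7867 = 18719 + 7867 = 26586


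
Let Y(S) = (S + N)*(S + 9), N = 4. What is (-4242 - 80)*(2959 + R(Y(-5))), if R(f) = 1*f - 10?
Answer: -12728290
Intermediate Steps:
Y(S) = (4 + S)*(9 + S) (Y(S) = (S + 4)*(S + 9) = (4 + S)*(9 + S))
R(f) = -10 + f (R(f) = f - 10 = -10 + f)
(-4242 - 80)*(2959 + R(Y(-5))) = (-4242 - 80)*(2959 + (-10 + (36 + (-5)² + 13*(-5)))) = -4322*(2959 + (-10 + (36 + 25 - 65))) = -4322*(2959 + (-10 - 4)) = -4322*(2959 - 14) = -4322*2945 = -12728290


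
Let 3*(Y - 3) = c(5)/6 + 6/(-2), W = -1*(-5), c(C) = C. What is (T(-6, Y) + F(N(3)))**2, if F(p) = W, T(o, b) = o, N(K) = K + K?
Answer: 1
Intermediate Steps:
N(K) = 2*K
W = 5
Y = 41/18 (Y = 3 + (5/6 + 6/(-2))/3 = 3 + (5*(1/6) + 6*(-1/2))/3 = 3 + (5/6 - 3)/3 = 3 + (1/3)*(-13/6) = 3 - 13/18 = 41/18 ≈ 2.2778)
F(p) = 5
(T(-6, Y) + F(N(3)))**2 = (-6 + 5)**2 = (-1)**2 = 1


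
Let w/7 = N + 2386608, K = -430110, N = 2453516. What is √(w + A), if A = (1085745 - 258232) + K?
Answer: √34278271 ≈ 5854.8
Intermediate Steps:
w = 33880868 (w = 7*(2453516 + 2386608) = 7*4840124 = 33880868)
A = 397403 (A = (1085745 - 258232) - 430110 = 827513 - 430110 = 397403)
√(w + A) = √(33880868 + 397403) = √34278271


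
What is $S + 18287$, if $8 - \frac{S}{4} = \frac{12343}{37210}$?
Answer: $\frac{340800309}{18605} \approx 18318.0$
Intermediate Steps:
$S = \frac{570674}{18605}$ ($S = 32 - 4 \cdot \frac{12343}{37210} = 32 - 4 \cdot 12343 \cdot \frac{1}{37210} = 32 - \frac{24686}{18605} = \frac{570674}{18605} \approx 30.673$)
$S + 18287 = \frac{570674}{18605} + 18287 = \frac{340800309}{18605}$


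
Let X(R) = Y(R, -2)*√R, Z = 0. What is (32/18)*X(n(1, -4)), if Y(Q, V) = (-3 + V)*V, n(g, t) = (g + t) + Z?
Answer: 160*I*√3/9 ≈ 30.792*I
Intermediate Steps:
n(g, t) = g + t (n(g, t) = (g + t) + 0 = g + t)
Y(Q, V) = V*(-3 + V)
X(R) = 10*√R (X(R) = (-2*(-3 - 2))*√R = (-2*(-5))*√R = 10*√R)
(32/18)*X(n(1, -4)) = (32/18)*(10*√(1 - 4)) = (32*(1/18))*(10*√(-3)) = 16*(10*(I*√3))/9 = 16*(10*I*√3)/9 = 160*I*√3/9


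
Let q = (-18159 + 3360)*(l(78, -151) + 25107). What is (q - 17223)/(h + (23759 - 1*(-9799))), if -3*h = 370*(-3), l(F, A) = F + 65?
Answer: -373691973/33928 ≈ -11014.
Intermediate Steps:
l(F, A) = 65 + F
q = -373674750 (q = (-18159 + 3360)*((65 + 78) + 25107) = -14799*(143 + 25107) = -14799*25250 = -373674750)
h = 370 (h = -370*(-3)/3 = -⅓*(-1110) = 370)
(q - 17223)/(h + (23759 - 1*(-9799))) = (-373674750 - 17223)/(370 + (23759 - 1*(-9799))) = -373691973/(370 + (23759 + 9799)) = -373691973/(370 + 33558) = -373691973/33928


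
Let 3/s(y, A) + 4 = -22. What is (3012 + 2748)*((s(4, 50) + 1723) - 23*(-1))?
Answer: 130731840/13 ≈ 1.0056e+7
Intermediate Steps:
s(y, A) = -3/26 (s(y, A) = 3/(-4 - 22) = 3/(-26) = 3*(-1/26) = -3/26)
(3012 + 2748)*((s(4, 50) + 1723) - 23*(-1)) = (3012 + 2748)*((-3/26 + 1723) - 23*(-1)) = 5760*(44795/26 + 23) = 5760*(45393/26) = 130731840/13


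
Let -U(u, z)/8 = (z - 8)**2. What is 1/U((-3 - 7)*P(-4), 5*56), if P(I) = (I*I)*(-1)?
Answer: -1/591872 ≈ -1.6896e-6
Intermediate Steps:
P(I) = -I**2 (P(I) = I**2*(-1) = -I**2)
U(u, z) = -8*(-8 + z)**2 (U(u, z) = -8*(z - 8)**2 = -8*(-8 + z)**2)
1/U((-3 - 7)*P(-4), 5*56) = 1/(-8*(-8 + 5*56)**2) = 1/(-8*(-8 + 280)**2) = 1/(-8*272**2) = 1/(-8*73984) = 1/(-591872) = -1/591872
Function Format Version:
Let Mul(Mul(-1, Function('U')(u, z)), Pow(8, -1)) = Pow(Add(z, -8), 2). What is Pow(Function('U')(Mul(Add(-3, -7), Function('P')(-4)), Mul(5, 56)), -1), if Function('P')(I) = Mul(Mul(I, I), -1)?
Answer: Rational(-1, 591872) ≈ -1.6896e-6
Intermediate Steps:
Function('P')(I) = Mul(-1, Pow(I, 2)) (Function('P')(I) = Mul(Pow(I, 2), -1) = Mul(-1, Pow(I, 2)))
Function('U')(u, z) = Mul(-8, Pow(Add(-8, z), 2)) (Function('U')(u, z) = Mul(-8, Pow(Add(z, -8), 2)) = Mul(-8, Pow(Add(-8, z), 2)))
Pow(Function('U')(Mul(Add(-3, -7), Function('P')(-4)), Mul(5, 56)), -1) = Pow(Mul(-8, Pow(Add(-8, Mul(5, 56)), 2)), -1) = Pow(Mul(-8, Pow(Add(-8, 280), 2)), -1) = Pow(Mul(-8, Pow(272, 2)), -1) = Pow(Mul(-8, 73984), -1) = Pow(-591872, -1) = Rational(-1, 591872)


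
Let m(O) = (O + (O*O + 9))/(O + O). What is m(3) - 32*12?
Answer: -761/2 ≈ -380.50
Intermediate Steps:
m(O) = (9 + O + O²)/(2*O) (m(O) = (O + (O² + 9))/((2*O)) = (O + (9 + O²))*(1/(2*O)) = (9 + O + O²)*(1/(2*O)) = (9 + O + O²)/(2*O))
m(3) - 32*12 = (½)*(9 + 3*(1 + 3))/3 - 32*12 = (½)*(⅓)*(9 + 3*4) - 384 = (½)*(⅓)*(9 + 12) - 384 = (½)*(⅓)*21 - 384 = 7/2 - 384 = -761/2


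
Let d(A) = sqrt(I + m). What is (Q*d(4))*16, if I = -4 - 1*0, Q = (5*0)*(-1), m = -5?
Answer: 0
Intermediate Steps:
Q = 0 (Q = 0*(-1) = 0)
I = -4 (I = -4 + 0 = -4)
d(A) = 3*I (d(A) = sqrt(-4 - 5) = sqrt(-9) = 3*I)
(Q*d(4))*16 = (0*(3*I))*16 = 0*16 = 0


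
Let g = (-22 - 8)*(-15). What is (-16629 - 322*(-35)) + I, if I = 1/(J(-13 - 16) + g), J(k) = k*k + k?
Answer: -6763057/1262 ≈ -5359.0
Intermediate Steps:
g = 450 (g = -30*(-15) = 450)
J(k) = k + k**2 (J(k) = k**2 + k = k + k**2)
I = 1/1262 (I = 1/((-13 - 16)*(1 + (-13 - 16)) + 450) = 1/(-29*(1 - 29) + 450) = 1/(-29*(-28) + 450) = 1/(812 + 450) = 1/1262 ≈ 0.00079239)
(-16629 - 322*(-35)) + I = (-16629 - 322*(-35)) + 1/1262 = (-16629 + 11270) + 1/1262 = -5359 + 1/1262 = -6763057/1262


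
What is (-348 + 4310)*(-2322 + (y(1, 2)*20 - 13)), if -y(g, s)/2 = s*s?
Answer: -9885190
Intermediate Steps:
y(g, s) = -2*s**2 (y(g, s) = -2*s*s = -2*s**2)
(-348 + 4310)*(-2322 + (y(1, 2)*20 - 13)) = (-348 + 4310)*(-2322 + (-2*2**2*20 - 13)) = 3962*(-2322 + (-2*4*20 - 13)) = 3962*(-2322 + (-8*20 - 13)) = 3962*(-2322 + (-160 - 13)) = 3962*(-2322 - 173) = 3962*(-2495) = -9885190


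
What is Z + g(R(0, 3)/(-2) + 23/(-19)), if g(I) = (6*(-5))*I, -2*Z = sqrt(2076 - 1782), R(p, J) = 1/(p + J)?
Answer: 785/19 - 7*sqrt(6)/2 ≈ 32.743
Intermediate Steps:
R(p, J) = 1/(J + p)
Z = -7*sqrt(6)/2 (Z = -sqrt(2076 - 1782)/2 = -7*sqrt(6)/2 ≈ -8.5732)
g(I) = -30*I
Z + g(R(0, 3)/(-2) + 23/(-19)) = -7*sqrt(6)/2 - 30*(1/((3 + 0)*(-2)) + 23/(-19)) = -7*sqrt(6)/2 - 30*(-1/2/3 + 23*(-1/19)) = -7*sqrt(6)/2 - 30*((1/3)*(-1/2) - 23/19) = -7*sqrt(6)/2 - 30*(-1/6 - 23/19) = -7*sqrt(6)/2 - 30*(-157/114) = -7*sqrt(6)/2 + 785/19 = 785/19 - 7*sqrt(6)/2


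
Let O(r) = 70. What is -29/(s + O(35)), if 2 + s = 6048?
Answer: -29/6116 ≈ -0.0047417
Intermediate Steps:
s = 6046 (s = -2 + 6048 = 6046)
-29/(s + O(35)) = -29/(6046 + 70) = -29/6116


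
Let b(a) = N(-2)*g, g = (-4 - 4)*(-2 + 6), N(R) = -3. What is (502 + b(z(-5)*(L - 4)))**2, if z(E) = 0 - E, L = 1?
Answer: 357604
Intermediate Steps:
z(E) = -E
g = -32 (g = -8*4 = -32)
b(a) = 96 (b(a) = -3*(-32) = 96)
(502 + b(z(-5)*(L - 4)))**2 = (502 + 96)**2 = 598**2 = 357604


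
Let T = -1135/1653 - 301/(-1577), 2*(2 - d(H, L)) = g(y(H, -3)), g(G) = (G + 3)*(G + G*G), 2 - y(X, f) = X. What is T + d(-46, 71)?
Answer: -8228440844/137199 ≈ -59975.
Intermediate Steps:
y(X, f) = 2 - X
g(G) = (3 + G)*(G + G²)
d(H, L) = 2 - (2 - H)*(11 + (2 - H)² - 4*H)/2 (d(H, L) = 2 - (2 - H)*(3 + (2 - H)² + 4*(2 - H))/2 = 2 - (2 - H)*(3 + (2 - H)² + (8 - 4*H))/2 = 2 - (2 - H)*(11 + (2 - H)² - 4*H)/2)
T = -68018/137199 (T = -1135*1/1653 - 301*(-1/1577) = -1135/1653 + 301/1577 = -68018/137199 ≈ -0.49576)
T + d(-46, 71) = -68018/137199 + (-13 + (½)*(-46)³ - 5*(-46)² + (31/2)*(-46)) = -68018/137199 + (-13 + (½)*(-97336) - 5*2116 - 713) = -68018/137199 + (-13 - 48668 - 10580 - 713) = -68018/137199 - 59974 = -8228440844/137199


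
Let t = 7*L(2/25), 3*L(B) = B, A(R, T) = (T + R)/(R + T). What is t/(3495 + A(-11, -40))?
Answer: 7/131100 ≈ 5.3394e-5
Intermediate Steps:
A(R, T) = 1 (A(R, T) = (R + T)/(R + T) = 1)
L(B) = B/3
t = 14/75 (t = 7*((2/25)/3) = 7*((2*(1/25))/3) = 7*((⅓)*(2/25)) = 7*(2/75) = 14/75 ≈ 0.18667)
t/(3495 + A(-11, -40)) = 14/(75*(3495 + 1)) = (14/75)/3496 = (14/75)*(1/3496) = 7/131100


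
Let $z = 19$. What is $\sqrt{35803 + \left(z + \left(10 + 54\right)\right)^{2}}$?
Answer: $2 \sqrt{10673} \approx 206.62$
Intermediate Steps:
$\sqrt{35803 + \left(z + \left(10 + 54\right)\right)^{2}} = \sqrt{35803 + \left(19 + \left(10 + 54\right)\right)^{2}} = \sqrt{35803 + \left(19 + 64\right)^{2}} = \sqrt{35803 + 83^{2}} = \sqrt{35803 + 6889} = \sqrt{42692} = 2 \sqrt{10673}$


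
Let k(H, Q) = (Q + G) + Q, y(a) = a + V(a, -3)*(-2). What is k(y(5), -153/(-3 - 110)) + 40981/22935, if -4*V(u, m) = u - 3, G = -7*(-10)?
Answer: 193064813/2591655 ≈ 74.495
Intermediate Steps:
G = 70
V(u, m) = ¾ - u/4 (V(u, m) = -(u - 3)/4 = -(-3 + u)/4 = ¾ - u/4)
y(a) = -3/2 + 3*a/2 (y(a) = a + (¾ - a/4)*(-2) = a + (-3/2 + a/2) = -3/2 + 3*a/2)
k(H, Q) = 70 + 2*Q (k(H, Q) = (Q + 70) + Q = (70 + Q) + Q = 70 + 2*Q)
k(y(5), -153/(-3 - 110)) + 40981/22935 = (70 + 2*(-153/(-3 - 110))) + 40981/22935 = (70 + 2*(-153/(-113))) + 40981*(1/22935) = (70 + 2*(-153*(-1/113))) + 40981/22935 = (70 + 2*(153/113)) + 40981/22935 = (70 + 306/113) + 40981/22935 = 8216/113 + 40981/22935 = 193064813/2591655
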